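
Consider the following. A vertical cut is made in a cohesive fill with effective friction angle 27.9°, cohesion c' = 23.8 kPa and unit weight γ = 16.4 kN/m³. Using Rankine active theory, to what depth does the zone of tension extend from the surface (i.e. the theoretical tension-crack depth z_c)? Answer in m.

4.82 m

K_a = tan²(45° − 27.9°/2) = 0.3625; √K_a = 0.6020.
The active pressure is zero where K_a γ z = 2c√K_a, so z_c = 2c/(γ√K_a) = 2×23.8/(16.4×0.6020) = 4.821 m.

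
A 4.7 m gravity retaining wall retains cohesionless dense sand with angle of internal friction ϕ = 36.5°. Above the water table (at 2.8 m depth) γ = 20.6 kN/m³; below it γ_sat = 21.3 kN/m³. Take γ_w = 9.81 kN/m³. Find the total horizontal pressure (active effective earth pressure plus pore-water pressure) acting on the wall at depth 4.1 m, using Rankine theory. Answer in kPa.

31.2 kPa

K_a = (1 − sin φ)/(1 + sin φ) = 0.2541.
γ' = 21.3 − 9.81 = 11.49 kN/m³.
Effective vertical stress at 4.1 m: σ'_v = 20.6×2.8 + 11.49×1.30 = 72.62 kPa.
σ'_h = K_a σ'_v = 0.2541 × 72.62 = 18.45 kPa; u = γ_w × 1.30 = 12.75 kPa.
Total σ_h = 18.45 + 12.75 = 31.20 kPa.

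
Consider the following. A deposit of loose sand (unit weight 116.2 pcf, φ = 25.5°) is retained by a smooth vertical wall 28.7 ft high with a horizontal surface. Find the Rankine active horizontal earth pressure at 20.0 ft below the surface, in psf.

925 psf

K_a = (1 − sin φ)/(1 + sin φ) = 0.3981.
σ_h = K_a γ z = 0.3981 × 116.2 × 20.0 = 925.2 psf.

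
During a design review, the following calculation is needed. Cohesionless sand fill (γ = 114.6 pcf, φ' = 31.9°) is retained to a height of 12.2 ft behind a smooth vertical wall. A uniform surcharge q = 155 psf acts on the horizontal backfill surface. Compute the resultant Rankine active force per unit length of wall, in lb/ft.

3210 lb/ft

K_a = tan²(45° − φ/2) = 0.3085.
Soil triangle: ½ K_a γ H² = 0.5×0.3085×114.6×12.2² = 2631 lb/ft.
Surcharge rectangle: K_a q H = 0.3085×155×12.2 = 583.4 lb/ft.
Total = 2631 + 583.4 = 3215 lb/ft.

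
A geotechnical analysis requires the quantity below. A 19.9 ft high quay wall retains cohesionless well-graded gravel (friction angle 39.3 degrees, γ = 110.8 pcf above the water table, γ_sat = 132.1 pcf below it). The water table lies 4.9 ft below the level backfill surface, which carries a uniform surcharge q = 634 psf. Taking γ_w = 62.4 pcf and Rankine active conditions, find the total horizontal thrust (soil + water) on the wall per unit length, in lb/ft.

13700 lb/ft

K_a = tan²(45° − φ/2) = 0.2245.
γ' = 132.1 − 62.4 = 69.70 pcf. h₂ = H − d_w = 15.0 ft.
σ'_h: at surface K_a·q = 142.3; at WT K_a(q+γd_w) = 264.2; at base K_a(q+γd_w+γ'h₂) = 498.8 psf.
P₁ = ½(142.3+264.2)×4.9 = 995.8; P₂ = ½(264.2+498.8)×15.0 = 5722; P_w = ½γ_w h₂² = 7020.
Total = 995.8+5722+7020 = 13740 lb/ft.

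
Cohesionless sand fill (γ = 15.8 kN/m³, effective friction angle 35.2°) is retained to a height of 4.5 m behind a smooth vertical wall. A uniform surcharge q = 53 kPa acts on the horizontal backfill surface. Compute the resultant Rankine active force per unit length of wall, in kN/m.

K_a = tan²(45° − φ/2) = 0.2687.
Soil triangle: ½ K_a γ H² = 0.5×0.2687×15.8×4.5² = 42.98 kN/m.
Surcharge rectangle: K_a q H = 0.2687×53×4.5 = 64.08 kN/m.
Total = 42.98 + 64.08 = 107.1 kN/m.

107 kN/m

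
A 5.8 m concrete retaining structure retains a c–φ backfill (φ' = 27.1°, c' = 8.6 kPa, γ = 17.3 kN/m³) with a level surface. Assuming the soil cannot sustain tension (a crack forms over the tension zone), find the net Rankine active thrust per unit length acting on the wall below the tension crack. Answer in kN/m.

56.4 kN/m

K_a = 0.3741; √K_a = 0.6116.
Tension-crack depth z_c = 2c/(γ√K_a) = 2×8.6/(17.3×0.6116) = 1.626 m.
σ_a at base = K_a γ H − 2c√K_a = 0.3741×17.3×5.8 − 2×8.6×0.6116 = 27.01 kPa.
P_a = ½ × 27.01 × (H − z_c) = 0.5×27.01×4.174 = 56.38 kN/m.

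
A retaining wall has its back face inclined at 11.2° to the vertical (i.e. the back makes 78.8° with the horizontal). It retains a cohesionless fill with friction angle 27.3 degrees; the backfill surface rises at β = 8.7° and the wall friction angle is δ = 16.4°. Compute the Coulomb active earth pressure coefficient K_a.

K_a = sin²(α+φ) / [sin²α · sin(α−δ) · (1 + √{sin(φ+δ)sin(φ−β) / (sin(α−δ)sin(α+β))})²].
With α = 78.8°, φ = 27.3°, δ = 16.4°, β = 8.7°: K_a = 0.4818.

0.482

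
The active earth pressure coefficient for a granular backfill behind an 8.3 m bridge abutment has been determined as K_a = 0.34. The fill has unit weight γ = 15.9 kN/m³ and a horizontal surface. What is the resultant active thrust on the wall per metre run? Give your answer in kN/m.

P = ½ K_a γ H² = 0.5 × 0.34 × 15.9 × 8.3² = 186.2 kN/m.

186 kN/m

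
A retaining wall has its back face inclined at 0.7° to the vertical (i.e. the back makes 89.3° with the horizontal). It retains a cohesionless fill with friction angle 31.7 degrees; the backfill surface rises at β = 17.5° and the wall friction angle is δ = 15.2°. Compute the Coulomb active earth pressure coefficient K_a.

K_a = sin²(α+φ) / [sin²α · sin(α−δ) · (1 + √{sin(φ+δ)sin(φ−β) / (sin(α−δ)sin(α+β))})²].
With α = 89.3°, φ = 31.7°, δ = 15.2°, β = 17.5°: K_a = 0.3679.

0.368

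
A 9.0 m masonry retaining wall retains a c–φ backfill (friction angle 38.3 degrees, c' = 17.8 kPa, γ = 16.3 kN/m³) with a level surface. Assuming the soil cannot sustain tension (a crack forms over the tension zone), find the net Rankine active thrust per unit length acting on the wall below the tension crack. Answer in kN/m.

38.6 kN/m

K_a = 0.2347; √K_a = 0.4845.
Tension-crack depth z_c = 2c/(γ√K_a) = 2×17.8/(16.3×0.4845) = 4.508 m.
σ_a at base = K_a γ H − 2c√K_a = 0.2347×16.3×9.0 − 2×17.8×0.4845 = 17.19 kPa.
P_a = ½ × 17.19 × (H − z_c) = 0.5×17.19×4.492 = 38.60 kN/m.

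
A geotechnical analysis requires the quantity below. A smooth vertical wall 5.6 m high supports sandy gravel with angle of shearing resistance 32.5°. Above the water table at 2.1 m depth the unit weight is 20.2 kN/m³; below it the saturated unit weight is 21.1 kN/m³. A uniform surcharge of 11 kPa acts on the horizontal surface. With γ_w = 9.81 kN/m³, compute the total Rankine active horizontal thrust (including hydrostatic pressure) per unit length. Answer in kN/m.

158 kN/m

K_a = tan²(45° − φ/2) = 0.3010.
γ' = 21.1 − 9.81 = 11.29 kN/m³. h₂ = H − d_w = 3.5 m.
σ'_h: at surface K_a·q = 3.311; at WT K_a(q+γd_w) = 16.08; at base K_a(q+γd_w+γ'h₂) = 27.97 kPa.
P₁ = ½(3.311+16.08)×2.1 = 20.36; P₂ = ½(16.08+27.97)×3.5 = 77.09; P_w = ½γ_w h₂² = 60.09.
Total = 20.36+77.09+60.09 = 157.5 kN/m.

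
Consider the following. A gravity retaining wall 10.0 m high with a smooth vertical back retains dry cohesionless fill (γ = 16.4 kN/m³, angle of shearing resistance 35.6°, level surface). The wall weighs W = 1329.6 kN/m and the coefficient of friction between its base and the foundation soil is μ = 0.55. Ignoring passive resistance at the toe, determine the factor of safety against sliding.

K_a = tan²(45° − 35.6°/2) = 0.2641.
P_a = ½K_aγH² = 0.5×0.2641×16.4×10.0² = 216.6 kN/m, acting at H/3 = 3.333 m above the base.
FS_sliding = μW / P_a = 0.55×1329.6 / 216.6 = 3.376.

3.38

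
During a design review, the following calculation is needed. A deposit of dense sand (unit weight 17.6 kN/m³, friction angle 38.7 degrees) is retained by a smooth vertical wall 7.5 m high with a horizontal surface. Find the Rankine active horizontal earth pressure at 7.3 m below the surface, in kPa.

K_a = (1 − sin φ)/(1 + sin φ) = 0.2306.
σ_h = K_a γ z = 0.2306 × 17.6 × 7.3 = 29.63 kPa.

29.6 kPa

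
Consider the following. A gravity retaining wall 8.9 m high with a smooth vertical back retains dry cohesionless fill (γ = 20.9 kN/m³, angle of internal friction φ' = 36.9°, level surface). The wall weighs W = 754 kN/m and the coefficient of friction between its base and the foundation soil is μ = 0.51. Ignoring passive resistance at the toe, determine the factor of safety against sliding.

1.86

K_a = tan²(45° − 36.9°/2) = 0.2497.
P_a = ½K_aγH² = 0.5×0.2497×20.9×8.9² = 206.7 kN/m, acting at H/3 = 2.967 m above the base.
FS_sliding = μW / P_a = 0.51×754 / 206.7 = 1.861.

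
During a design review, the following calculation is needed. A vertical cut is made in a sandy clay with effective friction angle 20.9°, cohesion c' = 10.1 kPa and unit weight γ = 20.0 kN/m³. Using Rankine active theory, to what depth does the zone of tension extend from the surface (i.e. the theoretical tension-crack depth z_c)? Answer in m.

1.47 m

K_a = tan²(45° − 20.9°/2) = 0.4741; √K_a = 0.6886.
The active pressure is zero where K_a γ z = 2c√K_a, so z_c = 2c/(γ√K_a) = 2×10.1/(20.0×0.6886) = 1.467 m.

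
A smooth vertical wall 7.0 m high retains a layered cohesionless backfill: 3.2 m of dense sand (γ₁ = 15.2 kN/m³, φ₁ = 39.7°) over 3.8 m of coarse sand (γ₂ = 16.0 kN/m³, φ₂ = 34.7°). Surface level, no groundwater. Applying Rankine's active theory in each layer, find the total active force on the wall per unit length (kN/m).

K_a1 = tan²(45°−39.7°/2) = 0.2204; K_a2 = tan²(45°−34.7°/2) = 0.2745.
Layer 1: σ at base = K_a1 γ₁ h₁ = 10.72 kPa; P₁ = ½×10.72×3.2 = 17.15.
Layer 2: σ_v at top = γ₁h₁ = 48.64; σ_h top = K_a2×48.64 = 13.35; σ_h base = K_a2×(48.64+16.0×3.8) = 30.04.
P₂ = ½(13.35+30.04)×3.8 = 82.44. Total P_a = 17.15+82.44 = 99.59 kN/m.

99.6 kN/m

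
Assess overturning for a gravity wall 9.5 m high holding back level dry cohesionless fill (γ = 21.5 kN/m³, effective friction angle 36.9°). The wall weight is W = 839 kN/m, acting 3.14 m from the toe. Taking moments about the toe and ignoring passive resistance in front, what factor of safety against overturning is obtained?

K_a = tan²(45° − 36.9°/2) = 0.2497.
P_a = ½K_aγH² = 0.5×0.2497×21.5×9.5² = 242.2 kN/m, acting at H/3 = 3.167 m above the base.
Overturning moment M_o = P_a × H/3 = 242.2 × 3.167 = 767.1.
Resisting moment M_r = W × 3.14 = 839 × 3.14 = 2634.
FS_overturning = M_r/M_o = 2634/767.1 = 3.435.

3.43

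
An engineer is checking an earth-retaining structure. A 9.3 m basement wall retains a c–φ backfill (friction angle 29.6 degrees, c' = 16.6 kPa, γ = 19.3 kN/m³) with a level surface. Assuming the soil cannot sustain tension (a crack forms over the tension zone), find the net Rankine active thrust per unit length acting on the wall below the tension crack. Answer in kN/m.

132 kN/m

K_a = 0.3387; √K_a = 0.5820.
Tension-crack depth z_c = 2c/(γ√K_a) = 2×16.6/(19.3×0.5820) = 2.956 m.
σ_a at base = K_a γ H − 2c√K_a = 0.3387×19.3×9.3 − 2×16.6×0.5820 = 41.48 kPa.
P_a = ½ × 41.48 × (H − z_c) = 0.5×41.48×6.344 = 131.6 kN/m.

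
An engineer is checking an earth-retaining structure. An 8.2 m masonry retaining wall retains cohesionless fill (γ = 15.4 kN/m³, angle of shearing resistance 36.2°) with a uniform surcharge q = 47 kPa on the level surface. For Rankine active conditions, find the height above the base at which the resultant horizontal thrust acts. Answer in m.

K_a = 0.2574.
Triangular part P₁ = ½K_aγH² = 133.3 at H/3 = 2.733 m; rectangular part P₂ = K_a q H = 99.20 at H/2 = 4.100 m.
ȳ = (P₁·2.733 + P₂·4.100)/(P₁+P₂) = 3.317 m.

3.32 m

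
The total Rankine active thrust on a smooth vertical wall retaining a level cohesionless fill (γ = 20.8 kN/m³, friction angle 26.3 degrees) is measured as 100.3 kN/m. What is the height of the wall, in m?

K_a = 0.3859. P_a = ½ K_a γ H² ⇒ H = √(2P_a/(K_a γ)).
H = √(2×100.3/(0.3859×20.8)) = 4.999 m.

5.00 m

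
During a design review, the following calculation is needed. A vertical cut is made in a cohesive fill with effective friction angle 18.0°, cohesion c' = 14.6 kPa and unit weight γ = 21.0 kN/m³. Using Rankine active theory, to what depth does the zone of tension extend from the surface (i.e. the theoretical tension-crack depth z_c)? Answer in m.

K_a = tan²(45° − 18.0°/2) = 0.5279; √K_a = 0.7265.
The active pressure is zero where K_a γ z = 2c√K_a, so z_c = 2c/(γ√K_a) = 2×14.6/(21.0×0.7265) = 1.914 m.

1.91 m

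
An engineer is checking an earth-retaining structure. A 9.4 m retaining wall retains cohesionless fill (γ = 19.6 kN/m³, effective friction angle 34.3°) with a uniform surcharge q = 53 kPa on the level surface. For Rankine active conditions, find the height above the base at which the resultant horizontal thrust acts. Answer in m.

3.71 m

K_a = 0.2792.
Triangular part P₁ = ½K_aγH² = 241.7 at H/3 = 3.133 m; rectangular part P₂ = K_a q H = 139.1 at H/2 = 4.700 m.
ȳ = (P₁·3.133 + P₂·4.700)/(P₁+P₂) = 3.706 m.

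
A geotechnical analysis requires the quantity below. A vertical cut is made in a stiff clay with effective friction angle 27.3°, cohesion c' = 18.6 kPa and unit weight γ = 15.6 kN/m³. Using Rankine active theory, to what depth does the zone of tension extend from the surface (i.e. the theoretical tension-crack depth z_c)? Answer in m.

K_a = tan²(45° − 27.3°/2) = 0.3711; √K_a = 0.6092.
The active pressure is zero where K_a γ z = 2c√K_a, so z_c = 2c/(γ√K_a) = 2×18.6/(15.6×0.6092) = 3.914 m.

3.91 m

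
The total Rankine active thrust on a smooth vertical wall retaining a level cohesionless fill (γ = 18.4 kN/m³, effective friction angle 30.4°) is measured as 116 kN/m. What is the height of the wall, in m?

K_a = 0.3280. P_a = ½ K_a γ H² ⇒ H = √(2P_a/(K_a γ)).
H = √(2×116/(0.3280×18.4)) = 6.200 m.

6.20 m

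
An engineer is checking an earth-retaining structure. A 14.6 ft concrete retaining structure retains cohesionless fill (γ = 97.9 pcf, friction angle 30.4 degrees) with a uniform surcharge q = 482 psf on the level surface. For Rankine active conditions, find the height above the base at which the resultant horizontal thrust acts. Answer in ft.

5.85 ft

K_a = 0.3280.
Triangular part P₁ = ½K_aγH² = 3422 at H/3 = 4.867 ft; rectangular part P₂ = K_a q H = 2308 at H/2 = 7.300 ft.
ȳ = (P₁·4.867 + P₂·7.300)/(P₁+P₂) = 5.847 ft.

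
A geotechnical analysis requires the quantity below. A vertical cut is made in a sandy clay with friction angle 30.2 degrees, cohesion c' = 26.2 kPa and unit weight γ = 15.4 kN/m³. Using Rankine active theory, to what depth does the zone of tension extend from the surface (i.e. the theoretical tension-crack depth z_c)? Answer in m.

K_a = tan²(45° − 30.2°/2) = 0.3307; √K_a = 0.5750.
The active pressure is zero where K_a γ z = 2c√K_a, so z_c = 2c/(γ√K_a) = 2×26.2/(15.4×0.5750) = 5.917 m.

5.92 m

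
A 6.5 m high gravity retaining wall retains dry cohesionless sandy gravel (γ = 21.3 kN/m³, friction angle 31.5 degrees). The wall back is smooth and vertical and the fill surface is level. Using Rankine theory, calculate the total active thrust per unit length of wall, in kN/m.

141 kN/m

K_a = tan²(45° − φ/2) = 0.3136.
P_a = ½ K_a γ H² = 0.5 × 0.3136 × 21.3 × 6.5² = 141.1 kN/m.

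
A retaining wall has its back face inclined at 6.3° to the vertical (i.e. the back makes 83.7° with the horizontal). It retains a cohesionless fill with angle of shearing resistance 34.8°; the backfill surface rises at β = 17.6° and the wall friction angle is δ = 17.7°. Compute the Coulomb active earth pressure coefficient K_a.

K_a = sin²(α+φ) / [sin²α · sin(α−δ) · (1 + √{sin(φ+δ)sin(φ−β) / (sin(α−δ)sin(α+β))})²].
With α = 83.7°, φ = 34.8°, δ = 17.7°, β = 17.6°: K_a = 0.3744.

0.374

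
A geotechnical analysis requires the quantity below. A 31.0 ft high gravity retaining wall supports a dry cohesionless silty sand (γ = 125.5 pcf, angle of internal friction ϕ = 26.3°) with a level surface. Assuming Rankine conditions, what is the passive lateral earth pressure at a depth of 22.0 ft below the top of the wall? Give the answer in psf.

K_p = (1 + sin φ)/(1 − sin φ) = 2.591.
σ_h = K_p γ z = 2.591 × 125.5 × 22.0 = 7154 psf.

7150 psf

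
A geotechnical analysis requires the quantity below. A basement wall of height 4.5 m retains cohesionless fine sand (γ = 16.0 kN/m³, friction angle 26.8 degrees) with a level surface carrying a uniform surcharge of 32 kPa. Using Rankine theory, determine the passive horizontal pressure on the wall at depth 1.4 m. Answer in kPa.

K_p = (1 + sin φ)/(1 − sin φ) = 2.642.
σ_v = γz + q = 16.0 × 1.4 + 32 = 54.40 kPa.
σ_h = K_p σ_v = 2.642 × 54.40 = 143.7 kPa.

144 kPa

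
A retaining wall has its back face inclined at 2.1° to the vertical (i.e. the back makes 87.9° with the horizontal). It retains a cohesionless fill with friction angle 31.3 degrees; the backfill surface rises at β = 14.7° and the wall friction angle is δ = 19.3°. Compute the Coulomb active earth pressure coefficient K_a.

0.368

K_a = sin²(α+φ) / [sin²α · sin(α−δ) · (1 + √{sin(φ+δ)sin(φ−β) / (sin(α−δ)sin(α+β))})²].
With α = 87.9°, φ = 31.3°, δ = 19.3°, β = 14.7°: K_a = 0.3677.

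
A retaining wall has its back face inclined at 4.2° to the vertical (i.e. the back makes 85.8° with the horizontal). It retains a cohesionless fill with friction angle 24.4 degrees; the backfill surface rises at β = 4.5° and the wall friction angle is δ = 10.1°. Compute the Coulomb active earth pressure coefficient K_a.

0.437

K_a = sin²(α+φ) / [sin²α · sin(α−δ) · (1 + √{sin(φ+δ)sin(φ−β) / (sin(α−δ)sin(α+β))})²].
With α = 85.8°, φ = 24.4°, δ = 10.1°, β = 4.5°: K_a = 0.4370.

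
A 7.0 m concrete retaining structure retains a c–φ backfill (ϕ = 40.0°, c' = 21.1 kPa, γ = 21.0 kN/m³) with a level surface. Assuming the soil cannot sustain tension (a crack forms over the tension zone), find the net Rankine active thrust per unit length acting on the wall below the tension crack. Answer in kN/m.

K_a = 0.2174; √K_a = 0.4663.
Tension-crack depth z_c = 2c/(γ√K_a) = 2×21.1/(21.0×0.4663) = 4.309 m.
σ_a at base = K_a γ H − 2c√K_a = 0.2174×21.0×7.0 − 2×21.1×0.4663 = 12.29 kPa.
P_a = ½ × 12.29 × (H − z_c) = 0.5×12.29×2.691 = 16.53 kN/m.

16.5 kN/m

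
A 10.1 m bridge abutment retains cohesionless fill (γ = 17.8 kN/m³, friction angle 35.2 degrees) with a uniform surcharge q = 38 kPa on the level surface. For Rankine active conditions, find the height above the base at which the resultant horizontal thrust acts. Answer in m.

K_a = 0.2687.
Triangular part P₁ = ½K_aγH² = 243.9 at H/3 = 3.367 m; rectangular part P₂ = K_a q H = 103.1 at H/2 = 5.050 m.
ȳ = (P₁·3.367 + P₂·5.050)/(P₁+P₂) = 3.867 m.

3.87 m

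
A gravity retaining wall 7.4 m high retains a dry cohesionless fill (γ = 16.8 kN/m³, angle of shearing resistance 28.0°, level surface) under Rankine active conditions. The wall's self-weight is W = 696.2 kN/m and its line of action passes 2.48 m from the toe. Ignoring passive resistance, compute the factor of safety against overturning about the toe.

K_a = tan²(45° − 28.0°/2) = 0.3610.
P_a = ½K_aγH² = 0.5×0.3610×16.8×7.4² = 166.1 kN/m, acting at H/3 = 2.467 m above the base.
Overturning moment M_o = P_a × H/3 = 166.1 × 2.467 = 409.6.
Resisting moment M_r = W × 2.48 = 696.2 × 2.48 = 1727.
FS_overturning = M_r/M_o = 1727/409.6 = 4.215.

4.21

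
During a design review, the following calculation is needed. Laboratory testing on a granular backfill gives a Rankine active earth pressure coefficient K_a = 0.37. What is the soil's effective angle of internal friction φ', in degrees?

27.4°

K_a = tan²(45° − φ/2) ⇒ 45° − φ/2 = arctan(√0.37) = 31.31°.
φ = 2(45° − 31.31°) = 27.38°.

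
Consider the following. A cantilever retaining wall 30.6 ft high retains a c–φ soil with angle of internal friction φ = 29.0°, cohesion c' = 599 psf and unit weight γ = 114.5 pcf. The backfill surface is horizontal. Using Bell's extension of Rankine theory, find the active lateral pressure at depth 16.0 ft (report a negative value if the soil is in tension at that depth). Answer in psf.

K_a = (1 − sin φ)/(1 + sin φ) = 0.3470.
σ_a = K_a γ z − 2c√K_a = 0.3470×114.5×16.0 − 2×599×0.5890 = -70.02 psf.

-70.0 psf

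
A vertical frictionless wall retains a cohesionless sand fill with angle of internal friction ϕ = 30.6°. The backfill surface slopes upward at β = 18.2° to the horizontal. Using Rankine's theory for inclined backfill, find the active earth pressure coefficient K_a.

K_a = cos β · (cos β − √(cos²β − cos²φ)) / (cos β + √(cos²β − cos²φ)).
cos β = 0.9500, cos φ = 0.8607, √(cos²β − cos²φ) = 0.4020.
K_a = 0.9500 × (0.9500 − 0.4020)/(0.9500 + 0.4020) = 0.3851.

0.385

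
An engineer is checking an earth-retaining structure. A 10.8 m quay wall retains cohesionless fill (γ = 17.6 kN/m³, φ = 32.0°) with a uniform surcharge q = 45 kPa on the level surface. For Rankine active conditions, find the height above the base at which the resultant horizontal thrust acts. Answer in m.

K_a = 0.3073.
Triangular part P₁ = ½K_aγH² = 315.4 at H/3 = 3.600 m; rectangular part P₂ = K_a q H = 149.3 at H/2 = 5.400 m.
ȳ = (P₁·3.600 + P₂·5.400)/(P₁+P₂) = 4.178 m.

4.18 m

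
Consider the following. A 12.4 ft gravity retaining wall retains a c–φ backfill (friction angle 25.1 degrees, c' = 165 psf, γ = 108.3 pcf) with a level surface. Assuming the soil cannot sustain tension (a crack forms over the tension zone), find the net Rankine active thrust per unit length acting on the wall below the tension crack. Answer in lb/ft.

1270 lb/ft

K_a = 0.4043; √K_a = 0.6358.
Tension-crack depth z_c = 2c/(γ√K_a) = 2×165/(108.3×0.6358) = 4.792 ft.
σ_a at base = K_a γ H − 2c√K_a = 0.4043×108.3×12.4 − 2×165×0.6358 = 333.1 psf.
P_a = ½ × 333.1 × (H − z_c) = 0.5×333.1×7.608 = 1267 lb/ft.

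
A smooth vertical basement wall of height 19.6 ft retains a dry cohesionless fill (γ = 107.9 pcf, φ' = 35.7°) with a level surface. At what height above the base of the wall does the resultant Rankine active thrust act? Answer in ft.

6.53 ft

K_a = 0.2630.
The pressure distribution is triangular, so the resultant acts at H/3 above the base = 19.6/3 = 6.533 ft.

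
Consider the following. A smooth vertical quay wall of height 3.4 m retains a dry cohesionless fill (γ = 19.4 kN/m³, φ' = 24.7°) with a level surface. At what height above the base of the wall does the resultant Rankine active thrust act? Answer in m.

1.13 m

K_a = 0.4106.
The pressure distribution is triangular, so the resultant acts at H/3 above the base = 3.4/3 = 1.133 m.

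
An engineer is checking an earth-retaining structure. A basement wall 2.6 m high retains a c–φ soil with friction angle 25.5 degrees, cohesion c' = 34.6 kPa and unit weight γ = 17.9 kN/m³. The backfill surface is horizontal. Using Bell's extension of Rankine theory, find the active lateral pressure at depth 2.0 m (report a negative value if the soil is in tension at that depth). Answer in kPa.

K_a = (1 − sin φ)/(1 + sin φ) = 0.3981.
σ_a = K_a γ z − 2c√K_a = 0.3981×17.9×2.0 − 2×34.6×0.6310 = -29.41 kPa.

-29.4 kPa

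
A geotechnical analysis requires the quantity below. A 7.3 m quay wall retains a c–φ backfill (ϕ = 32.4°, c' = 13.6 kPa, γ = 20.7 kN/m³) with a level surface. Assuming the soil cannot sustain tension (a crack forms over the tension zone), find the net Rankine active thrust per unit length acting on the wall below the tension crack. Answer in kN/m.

75.4 kN/m

K_a = 0.3022; √K_a = 0.5498.
Tension-crack depth z_c = 2c/(γ√K_a) = 2×13.6/(20.7×0.5498) = 2.390 m.
σ_a at base = K_a γ H − 2c√K_a = 0.3022×20.7×7.3 − 2×13.6×0.5498 = 30.72 kPa.
P_a = ½ × 30.72 × (H − z_c) = 0.5×30.72×4.910 = 75.41 kN/m.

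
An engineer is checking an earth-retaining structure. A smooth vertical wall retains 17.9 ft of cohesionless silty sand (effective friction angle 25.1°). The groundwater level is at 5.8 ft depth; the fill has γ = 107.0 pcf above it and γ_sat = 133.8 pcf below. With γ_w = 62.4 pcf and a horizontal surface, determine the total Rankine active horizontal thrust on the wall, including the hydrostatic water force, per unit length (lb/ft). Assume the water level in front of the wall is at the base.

10400 lb/ft

K_a = tan²(45° − φ/2) = 0.4043.
γ' = 133.8 − 62.4 = 71.40 pcf. Depth below WT = 12.1 ft.
σ'_h at WT = K_a γ d_w = 250.9 psf; at base = 250.9 + K_a γ' × 12.1 = 600.2 psf.
P₁ (0–5.8 ft) = ½×250.9×5.8 = 727.6. P₂ (5.8–17.9 ft) = ½(250.9+600.2)×12.1 = 5149.
P_w = ½ γ_w h₂² = 0.5×62.4×12.1² = 4568. Total = 727.6+5149+4568 = 10440 lb/ft.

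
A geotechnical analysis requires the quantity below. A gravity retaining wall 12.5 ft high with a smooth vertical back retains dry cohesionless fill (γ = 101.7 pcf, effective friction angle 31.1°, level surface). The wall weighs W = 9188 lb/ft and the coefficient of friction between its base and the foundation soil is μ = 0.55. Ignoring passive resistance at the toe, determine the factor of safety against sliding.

2.00

K_a = tan²(45° − 31.1°/2) = 0.3188.
P_a = ½K_aγH² = 0.5×0.3188×101.7×12.5² = 2533 lb/ft, acting at H/3 = 4.167 ft above the base.
FS_sliding = μW / P_a = 0.55×9188 / 2533 = 1.995.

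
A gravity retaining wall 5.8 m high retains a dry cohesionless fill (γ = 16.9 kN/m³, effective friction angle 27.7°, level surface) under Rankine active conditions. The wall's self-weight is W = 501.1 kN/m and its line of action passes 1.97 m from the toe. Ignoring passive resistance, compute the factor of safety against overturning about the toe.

K_a = tan²(45° − 27.7°/2) = 0.3653.
P_a = ½K_aγH² = 0.5×0.3653×16.9×5.8² = 103.8 kN/m, acting at H/3 = 1.933 m above the base.
Overturning moment M_o = P_a × H/3 = 103.8 × 1.933 = 200.8.
Resisting moment M_r = W × 1.97 = 501.1 × 1.97 = 987.2.
FS_overturning = M_r/M_o = 987.2/200.8 = 4.917.

4.92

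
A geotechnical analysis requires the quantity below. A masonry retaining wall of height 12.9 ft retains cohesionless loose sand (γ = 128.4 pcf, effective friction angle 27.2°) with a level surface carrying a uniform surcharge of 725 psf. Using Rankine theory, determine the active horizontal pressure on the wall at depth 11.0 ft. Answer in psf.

K_a = (1 − sin φ)/(1 + sin φ) = 0.3726.
σ_v = γz + q = 128.4 × 11.0 + 725 = 2137 psf.
σ_h = K_a σ_v = 0.3726 × 2137 = 796.4 psf.

796 psf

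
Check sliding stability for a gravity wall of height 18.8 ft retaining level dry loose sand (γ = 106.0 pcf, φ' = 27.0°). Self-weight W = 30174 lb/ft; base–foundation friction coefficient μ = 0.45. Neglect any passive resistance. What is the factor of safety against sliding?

K_a = tan²(45° − 27.0°/2) = 0.3755.
P_a = ½K_aγH² = 0.5×0.3755×106.0×18.8² = 7034 lb/ft, acting at H/3 = 6.267 ft above the base.
FS_sliding = μW / P_a = 0.45×30174 / 7034 = 1.930.

1.93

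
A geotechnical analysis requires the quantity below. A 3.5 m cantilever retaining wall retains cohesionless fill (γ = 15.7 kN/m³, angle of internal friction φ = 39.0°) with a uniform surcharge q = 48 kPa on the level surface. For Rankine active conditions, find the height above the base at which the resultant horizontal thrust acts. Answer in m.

1.54 m

K_a = 0.2275.
Triangular part P₁ = ½K_aγH² = 21.88 at H/3 = 1.167 m; rectangular part P₂ = K_a q H = 38.22 at H/2 = 1.750 m.
ȳ = (P₁·1.167 + P₂·1.750)/(P₁+P₂) = 1.538 m.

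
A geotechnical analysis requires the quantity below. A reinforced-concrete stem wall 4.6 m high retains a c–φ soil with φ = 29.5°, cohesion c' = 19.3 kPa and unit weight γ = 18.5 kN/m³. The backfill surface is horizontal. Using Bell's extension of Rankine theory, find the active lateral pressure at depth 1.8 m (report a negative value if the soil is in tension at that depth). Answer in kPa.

K_a = (1 − sin φ)/(1 + sin φ) = 0.3401.
σ_a = K_a γ z − 2c√K_a = 0.3401×18.5×1.8 − 2×19.3×0.5832 = -11.19 kPa.

-11.2 kPa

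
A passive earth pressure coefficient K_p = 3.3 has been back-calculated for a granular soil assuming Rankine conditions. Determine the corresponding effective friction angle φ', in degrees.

K_p = (1+sin φ)/(1−sin φ) ⇒ sin φ = (K_p − 1)/(K_p + 1) = 0.5349.
φ = arcsin(0.5349) = 32.34°.

32.3°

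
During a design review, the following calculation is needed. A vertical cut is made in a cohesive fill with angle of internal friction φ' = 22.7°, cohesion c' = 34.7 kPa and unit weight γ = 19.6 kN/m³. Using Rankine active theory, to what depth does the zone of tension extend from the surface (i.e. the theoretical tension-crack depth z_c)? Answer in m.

5.32 m

K_a = tan²(45° − 22.7°/2) = 0.4431; √K_a = 0.6657.
The active pressure is zero where K_a γ z = 2c√K_a, so z_c = 2c/(γ√K_a) = 2×34.7/(19.6×0.6657) = 5.319 m.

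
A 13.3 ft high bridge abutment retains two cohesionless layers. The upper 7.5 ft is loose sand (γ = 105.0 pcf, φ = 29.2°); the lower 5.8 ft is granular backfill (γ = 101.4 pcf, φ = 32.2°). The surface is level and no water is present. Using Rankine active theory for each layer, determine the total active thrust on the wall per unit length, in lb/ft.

2930 lb/ft

K_a1 = tan²(45°−29.2°/2) = 0.3442; K_a2 = tan²(45°−32.2°/2) = 0.3047.
Layer 1: σ at base = K_a1 γ₁ h₁ = 271.1 psf; P₁ = ½×271.1×7.5 = 1017.
Layer 2: σ_v at top = γ₁h₁ = 787.5; σ_h top = K_a2×787.5 = 240.0; σ_h base = K_a2×(787.5+101.4×5.8) = 419.2.
P₂ = ½(240.0+419.2)×5.8 = 1912. Total P_a = 1017+1912 = 2928 lb/ft.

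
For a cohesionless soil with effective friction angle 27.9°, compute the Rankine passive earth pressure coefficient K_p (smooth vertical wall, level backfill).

2.76

K_p = (1 + sin φ)/(1 − sin φ) = tan²(45° + 27.9°/2) = 2.759.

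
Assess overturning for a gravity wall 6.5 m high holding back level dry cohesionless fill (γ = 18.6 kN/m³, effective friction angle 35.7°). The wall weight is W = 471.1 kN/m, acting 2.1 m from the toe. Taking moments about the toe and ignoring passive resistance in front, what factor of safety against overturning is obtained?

4.42

K_a = tan²(45° − 35.7°/2) = 0.2630.
P_a = ½K_aγH² = 0.5×0.2630×18.6×6.5² = 103.3 kN/m, acting at H/3 = 2.167 m above the base.
Overturning moment M_o = P_a × H/3 = 103.3 × 2.167 = 223.9.
Resisting moment M_r = W × 2.1 = 471.1 × 2.1 = 989.3.
FS_overturning = M_r/M_o = 989.3/223.9 = 4.419.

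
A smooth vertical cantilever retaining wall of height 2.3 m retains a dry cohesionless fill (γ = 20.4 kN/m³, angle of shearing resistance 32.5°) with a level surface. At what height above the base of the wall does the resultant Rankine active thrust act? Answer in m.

0.767 m

K_a = 0.3010.
The pressure distribution is triangular, so the resultant acts at H/3 above the base = 2.3/3 = 0.7667 m.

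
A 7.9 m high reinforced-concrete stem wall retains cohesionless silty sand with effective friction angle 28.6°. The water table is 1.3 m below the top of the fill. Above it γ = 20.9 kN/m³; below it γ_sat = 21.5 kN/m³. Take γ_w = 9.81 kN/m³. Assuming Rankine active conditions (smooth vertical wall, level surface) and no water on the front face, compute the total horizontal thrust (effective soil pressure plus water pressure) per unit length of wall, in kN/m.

K_a = tan²(45° − φ/2) = 0.3525.
γ' = 21.5 − 9.81 = 11.69 kN/m³. Depth below WT = 6.6 m.
σ'_h at WT = K_a γ d_w = 9.579 kPa; at base = 9.579 + K_a γ' × 6.6 = 36.78 kPa.
P₁ (0–1.3 m) = ½×9.579×1.3 = 6.226. P₂ (1.3–7.9 m) = ½(9.579+36.78)×6.6 = 153.0.
P_w = ½ γ_w h₂² = 0.5×9.81×6.6² = 213.7. Total = 6.226+153.0+213.7 = 372.9 kN/m.

373 kN/m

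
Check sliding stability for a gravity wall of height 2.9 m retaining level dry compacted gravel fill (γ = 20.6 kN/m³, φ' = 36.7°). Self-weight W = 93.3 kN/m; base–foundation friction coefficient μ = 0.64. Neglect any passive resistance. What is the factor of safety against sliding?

K_a = tan²(45° − 36.7°/2) = 0.2519.
P_a = ½K_aγH² = 0.5×0.2519×20.6×2.9² = 21.82 kN/m, acting at H/3 = 0.9667 m above the base.
FS_sliding = μW / P_a = 0.64×93.3 / 21.82 = 2.737.

2.74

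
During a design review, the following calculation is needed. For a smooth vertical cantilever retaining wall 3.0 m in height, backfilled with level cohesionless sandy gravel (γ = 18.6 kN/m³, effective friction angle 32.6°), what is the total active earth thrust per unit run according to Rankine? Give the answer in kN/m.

K_a = tan²(45° − φ/2) = 0.2997.
P_a = ½ K_a γ H² = 0.5 × 0.2997 × 18.6 × 3.0² = 25.09 kN/m.

25.1 kN/m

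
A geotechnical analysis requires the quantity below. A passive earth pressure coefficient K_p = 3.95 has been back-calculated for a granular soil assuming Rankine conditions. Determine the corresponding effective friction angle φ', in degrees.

K_p = (1+sin φ)/(1−sin φ) ⇒ sin φ = (K_p − 1)/(K_p + 1) = 0.5960.
φ = arcsin(0.5960) = 36.58°.

36.6°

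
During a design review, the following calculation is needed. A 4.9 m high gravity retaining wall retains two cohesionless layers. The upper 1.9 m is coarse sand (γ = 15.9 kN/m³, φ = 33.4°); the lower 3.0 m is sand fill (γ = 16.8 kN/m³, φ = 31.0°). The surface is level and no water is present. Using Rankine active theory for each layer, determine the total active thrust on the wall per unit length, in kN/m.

61.5 kN/m

K_a1 = tan²(45°−33.4°/2) = 0.2899; K_a2 = tan²(45°−31.0°/2) = 0.3201.
Layer 1: σ at base = K_a1 γ₁ h₁ = 8.759 kPa; P₁ = ½×8.759×1.9 = 8.321.
Layer 2: σ_v at top = γ₁h₁ = 30.21; σ_h top = K_a2×30.21 = 9.670; σ_h base = K_a2×(30.21+16.8×3.0) = 25.80.
P₂ = ½(9.670+25.80)×3.0 = 53.21. Total P_a = 8.321+53.21 = 61.53 kN/m.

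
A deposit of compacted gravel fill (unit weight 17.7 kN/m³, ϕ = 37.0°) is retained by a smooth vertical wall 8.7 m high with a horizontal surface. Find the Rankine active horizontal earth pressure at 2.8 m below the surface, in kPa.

K_a = (1 − sin φ)/(1 + sin φ) = 0.2486.
σ_h = K_a γ z = 0.2486 × 17.7 × 2.8 = 12.32 kPa.

12.3 kPa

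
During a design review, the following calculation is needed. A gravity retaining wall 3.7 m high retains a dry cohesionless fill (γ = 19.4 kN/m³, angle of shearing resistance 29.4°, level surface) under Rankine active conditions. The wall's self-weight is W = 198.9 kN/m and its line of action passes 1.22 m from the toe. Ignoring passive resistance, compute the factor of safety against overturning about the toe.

4.34

K_a = tan²(45° − 29.4°/2) = 0.3415.
P_a = ½K_aγH² = 0.5×0.3415×19.4×3.7² = 45.34 kN/m, acting at H/3 = 1.233 m above the base.
Overturning moment M_o = P_a × H/3 = 45.34 × 1.233 = 55.92.
Resisting moment M_r = W × 1.22 = 198.9 × 1.22 = 242.7.
FS_overturning = M_r/M_o = 242.7/55.92 = 4.339.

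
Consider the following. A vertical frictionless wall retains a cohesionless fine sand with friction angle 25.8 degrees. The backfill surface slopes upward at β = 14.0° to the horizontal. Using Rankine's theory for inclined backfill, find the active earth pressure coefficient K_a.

0.443

K_a = cos β · (cos β − √(cos²β − cos²φ)) / (cos β + √(cos²β − cos²φ)).
cos β = 0.9703, cos φ = 0.9003, √(cos²β − cos²φ) = 0.3618.
K_a = 0.9703 × (0.9703 − 0.3618)/(0.9703 + 0.3618) = 0.4432.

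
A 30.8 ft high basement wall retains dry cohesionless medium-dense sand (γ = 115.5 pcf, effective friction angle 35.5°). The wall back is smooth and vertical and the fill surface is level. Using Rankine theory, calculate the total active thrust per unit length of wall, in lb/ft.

14500 lb/ft

K_a = tan²(45° − φ/2) = 0.2653.
P_a = ½ K_a γ H² = 0.5 × 0.2653 × 115.5 × 30.8² = 14530 lb/ft.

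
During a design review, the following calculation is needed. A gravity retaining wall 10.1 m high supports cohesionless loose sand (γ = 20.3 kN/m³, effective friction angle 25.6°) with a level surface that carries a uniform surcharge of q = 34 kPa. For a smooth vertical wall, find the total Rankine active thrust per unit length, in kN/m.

K_a = tan²(45° − φ/2) = 0.3966.
Soil triangle: ½ K_a γ H² = 0.5×0.3966×20.3×10.1² = 410.6 kN/m.
Surcharge rectangle: K_a q H = 0.3966×34×10.1 = 136.2 kN/m.
Total = 410.6 + 136.2 = 546.8 kN/m.

547 kN/m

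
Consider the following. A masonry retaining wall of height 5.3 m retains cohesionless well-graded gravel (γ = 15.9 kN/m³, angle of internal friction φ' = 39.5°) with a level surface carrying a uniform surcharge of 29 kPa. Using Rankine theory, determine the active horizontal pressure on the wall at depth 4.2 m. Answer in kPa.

K_a = (1 − sin φ)/(1 + sin φ) = 0.2224.
σ_v = γz + q = 15.9 × 4.2 + 29 = 95.78 kPa.
σ_h = K_a σ_v = 0.2224 × 95.78 = 21.30 kPa.

21.3 kPa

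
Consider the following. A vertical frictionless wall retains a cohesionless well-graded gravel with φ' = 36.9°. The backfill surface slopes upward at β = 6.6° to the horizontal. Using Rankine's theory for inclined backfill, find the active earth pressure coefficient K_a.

0.254

K_a = cos β · (cos β − √(cos²β − cos²φ)) / (cos β + √(cos²β − cos²φ)).
cos β = 0.9934, cos φ = 0.7997, √(cos²β − cos²φ) = 0.5893.
K_a = 0.9934 × (0.9934 − 0.5893)/(0.9934 + 0.5893) = 0.2536.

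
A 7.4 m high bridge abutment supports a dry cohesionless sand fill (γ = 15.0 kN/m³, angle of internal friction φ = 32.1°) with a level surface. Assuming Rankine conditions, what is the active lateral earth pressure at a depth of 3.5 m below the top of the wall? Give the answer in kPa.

K_a = (1 − sin φ)/(1 + sin φ) = 0.3060.
σ_h = K_a γ z = 0.3060 × 15.0 × 3.5 = 16.06 kPa.

16.1 kPa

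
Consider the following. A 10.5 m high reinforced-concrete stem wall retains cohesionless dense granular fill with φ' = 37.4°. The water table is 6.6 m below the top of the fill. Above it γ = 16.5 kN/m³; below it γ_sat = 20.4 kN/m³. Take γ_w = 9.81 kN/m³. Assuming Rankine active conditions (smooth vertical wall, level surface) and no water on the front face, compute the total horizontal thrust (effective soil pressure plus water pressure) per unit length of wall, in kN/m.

K_a = tan²(45° − φ/2) = 0.2443.
γ' = 20.4 − 9.81 = 10.59 kN/m³. Depth below WT = 3.9 m.
σ'_h at WT = K_a γ d_w = 26.60 kPa; at base = 26.60 + K_a γ' × 3.9 = 36.69 kPa.
P₁ (0–6.6 m) = ½×26.60×6.6 = 87.78. P₂ (6.6–10.5 m) = ½(26.60+36.69)×3.9 = 123.4.
P_w = ½ γ_w h₂² = 0.5×9.81×3.9² = 74.61. Total = 87.78+123.4+74.61 = 285.8 kN/m.

286 kN/m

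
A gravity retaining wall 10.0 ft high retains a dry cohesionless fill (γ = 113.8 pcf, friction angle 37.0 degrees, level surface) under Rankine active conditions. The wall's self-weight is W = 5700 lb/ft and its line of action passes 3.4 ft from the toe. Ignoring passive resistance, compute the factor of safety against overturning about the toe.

4.11

K_a = tan²(45° − 37.0°/2) = 0.2486.
P_a = ½K_aγH² = 0.5×0.2486×113.8×10.0² = 1414 lb/ft, acting at H/3 = 3.333 ft above the base.
Overturning moment M_o = P_a × H/3 = 1414 × 3.333 = 4715.
Resisting moment M_r = W × 3.4 = 5700 × 3.4 = 19380.
FS_overturning = M_r/M_o = 19380/4715 = 4.110.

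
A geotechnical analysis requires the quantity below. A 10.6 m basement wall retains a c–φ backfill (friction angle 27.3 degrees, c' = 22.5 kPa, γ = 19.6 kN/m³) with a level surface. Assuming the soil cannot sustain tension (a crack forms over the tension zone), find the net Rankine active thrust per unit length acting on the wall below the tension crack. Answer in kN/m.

K_a = 0.3711; √K_a = 0.6092.
Tension-crack depth z_c = 2c/(γ√K_a) = 2×22.5/(19.6×0.6092) = 3.769 m.
σ_a at base = K_a γ H − 2c√K_a = 0.3711×19.6×10.6 − 2×22.5×0.6092 = 49.69 kPa.
P_a = ½ × 49.69 × (H − z_c) = 0.5×49.69×6.831 = 169.7 kN/m.

170 kN/m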